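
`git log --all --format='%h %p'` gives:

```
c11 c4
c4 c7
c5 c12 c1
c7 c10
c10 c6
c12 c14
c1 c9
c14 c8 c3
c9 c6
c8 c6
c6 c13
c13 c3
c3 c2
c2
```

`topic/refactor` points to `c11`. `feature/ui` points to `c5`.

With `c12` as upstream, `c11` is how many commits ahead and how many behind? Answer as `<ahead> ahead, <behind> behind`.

4 ahead, 3 behind

Reachable from c11: {c10, c11, c13, c2, c3, c4, c6, c7}.
Reachable from c12: {c12, c13, c14, c2, c3, c6, c8}.
Only in c11's history (ahead): {c10, c11, c4, c7} — 4.
Only in c12's history (behind): {c12, c14, c8} — 3.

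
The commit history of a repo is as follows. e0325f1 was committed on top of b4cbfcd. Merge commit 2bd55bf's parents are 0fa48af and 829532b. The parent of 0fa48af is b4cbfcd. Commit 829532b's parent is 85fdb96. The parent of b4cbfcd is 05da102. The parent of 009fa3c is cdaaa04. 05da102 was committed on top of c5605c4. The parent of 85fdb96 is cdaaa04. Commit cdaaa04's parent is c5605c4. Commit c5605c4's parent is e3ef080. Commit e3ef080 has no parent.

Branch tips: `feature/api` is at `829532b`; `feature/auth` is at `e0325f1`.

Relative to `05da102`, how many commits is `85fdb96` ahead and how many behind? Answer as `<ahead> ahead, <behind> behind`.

2 ahead, 1 behind

Reachable from 85fdb96: {85fdb96, c5605c4, cdaaa04, e3ef080}.
Reachable from 05da102: {05da102, c5605c4, e3ef080}.
Only in 85fdb96's history (ahead): {85fdb96, cdaaa04} — 2.
Only in 05da102's history (behind): {05da102} — 1.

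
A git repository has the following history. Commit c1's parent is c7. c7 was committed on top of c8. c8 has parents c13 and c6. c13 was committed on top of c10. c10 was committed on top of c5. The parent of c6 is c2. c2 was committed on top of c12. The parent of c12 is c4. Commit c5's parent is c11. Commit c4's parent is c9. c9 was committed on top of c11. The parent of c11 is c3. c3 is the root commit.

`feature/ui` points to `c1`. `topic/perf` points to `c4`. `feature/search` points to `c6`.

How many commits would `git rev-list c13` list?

5

Walking parent pointers from c13: reachable set = {c10, c11, c13, c3, c5}.
That is 5 commits.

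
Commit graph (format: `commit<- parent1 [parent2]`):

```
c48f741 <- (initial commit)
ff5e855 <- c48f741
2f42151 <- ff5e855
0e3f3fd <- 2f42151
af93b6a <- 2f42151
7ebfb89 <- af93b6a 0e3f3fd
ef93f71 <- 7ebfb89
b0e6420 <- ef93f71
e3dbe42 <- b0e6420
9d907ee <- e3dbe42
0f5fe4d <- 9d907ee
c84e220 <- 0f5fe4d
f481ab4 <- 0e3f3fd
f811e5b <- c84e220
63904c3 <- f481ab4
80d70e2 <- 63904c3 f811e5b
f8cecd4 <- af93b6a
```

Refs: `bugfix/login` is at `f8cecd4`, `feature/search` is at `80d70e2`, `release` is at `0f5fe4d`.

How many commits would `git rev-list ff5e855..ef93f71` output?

5

Reachable from ef93f71: {0e3f3fd, 2f42151, 7ebfb89, af93b6a, c48f741, ef93f71, ff5e855}.
Reachable from ff5e855: {c48f741, ff5e855}.
In ef93f71's history but not ff5e855's: {0e3f3fd, 2f42151, 7ebfb89, af93b6a, ef93f71} — 5 commits.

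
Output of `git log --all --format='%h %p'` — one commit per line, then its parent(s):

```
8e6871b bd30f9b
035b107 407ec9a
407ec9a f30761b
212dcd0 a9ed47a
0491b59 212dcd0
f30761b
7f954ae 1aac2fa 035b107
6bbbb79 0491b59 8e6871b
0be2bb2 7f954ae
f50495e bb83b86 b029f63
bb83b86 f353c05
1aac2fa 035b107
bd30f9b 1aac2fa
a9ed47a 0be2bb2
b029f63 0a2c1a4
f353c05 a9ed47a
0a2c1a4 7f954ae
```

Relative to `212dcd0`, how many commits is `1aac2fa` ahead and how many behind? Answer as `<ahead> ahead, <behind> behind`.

Reachable from 1aac2fa: {035b107, 1aac2fa, 407ec9a, f30761b}.
Reachable from 212dcd0: {035b107, 0be2bb2, 1aac2fa, 212dcd0, 407ec9a, 7f954ae, a9ed47a, f30761b}.
Only in 1aac2fa's history (ahead): {} — 0.
Only in 212dcd0's history (behind): {0be2bb2, 212dcd0, 7f954ae, a9ed47a} — 4.

0 ahead, 4 behind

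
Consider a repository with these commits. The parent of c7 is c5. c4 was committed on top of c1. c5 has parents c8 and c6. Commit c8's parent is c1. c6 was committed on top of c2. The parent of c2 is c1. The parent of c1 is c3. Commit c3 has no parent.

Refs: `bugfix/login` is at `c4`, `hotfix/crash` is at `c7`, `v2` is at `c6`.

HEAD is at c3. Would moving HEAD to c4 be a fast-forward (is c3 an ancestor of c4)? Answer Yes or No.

Yes

A fast-forward from c3 to c4 is possible iff c3 is an ancestor of c4.
Ancestors of c4: {c1, c3, c4}.
c3 is among them, so fast-forward is possible.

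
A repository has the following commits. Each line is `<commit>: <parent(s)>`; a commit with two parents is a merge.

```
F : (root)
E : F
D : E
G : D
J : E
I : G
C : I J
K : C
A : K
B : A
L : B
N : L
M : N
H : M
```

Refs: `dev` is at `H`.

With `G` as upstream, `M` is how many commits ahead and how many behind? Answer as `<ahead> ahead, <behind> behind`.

Reachable from M: {A, B, C, D, E, F, G, I, J, K, L, M, N}.
Reachable from G: {D, E, F, G}.
Only in M's history (ahead): {A, B, C, I, J, K, L, M, N} — 9.
Only in G's history (behind): {} — 0.

9 ahead, 0 behind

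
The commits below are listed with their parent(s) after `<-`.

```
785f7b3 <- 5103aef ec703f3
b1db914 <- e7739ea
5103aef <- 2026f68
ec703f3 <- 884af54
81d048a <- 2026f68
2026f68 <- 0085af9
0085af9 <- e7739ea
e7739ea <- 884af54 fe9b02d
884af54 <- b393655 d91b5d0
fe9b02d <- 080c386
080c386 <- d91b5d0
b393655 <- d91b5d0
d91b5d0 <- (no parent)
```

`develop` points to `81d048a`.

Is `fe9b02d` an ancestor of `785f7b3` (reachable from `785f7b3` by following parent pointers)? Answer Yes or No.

Ancestors of 785f7b3 (commits reachable by following parents): {0085af9, 080c386, 2026f68, 5103aef, 785f7b3, 884af54, b393655, d91b5d0, e7739ea, ec703f3, fe9b02d}.
fe9b02d is in that set, so it is an ancestor of 785f7b3.

Yes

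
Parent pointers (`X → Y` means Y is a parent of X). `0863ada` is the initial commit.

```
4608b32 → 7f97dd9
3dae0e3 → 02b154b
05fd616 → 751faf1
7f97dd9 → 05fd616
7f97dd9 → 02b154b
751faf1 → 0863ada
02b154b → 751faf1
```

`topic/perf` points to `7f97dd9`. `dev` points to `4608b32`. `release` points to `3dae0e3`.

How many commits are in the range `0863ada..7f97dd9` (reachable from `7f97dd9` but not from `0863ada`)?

Reachable from 7f97dd9: {02b154b, 05fd616, 0863ada, 751faf1, 7f97dd9}.
Reachable from 0863ada: {0863ada}.
In 7f97dd9's history but not 0863ada's: {02b154b, 05fd616, 751faf1, 7f97dd9} — 4 commits.

4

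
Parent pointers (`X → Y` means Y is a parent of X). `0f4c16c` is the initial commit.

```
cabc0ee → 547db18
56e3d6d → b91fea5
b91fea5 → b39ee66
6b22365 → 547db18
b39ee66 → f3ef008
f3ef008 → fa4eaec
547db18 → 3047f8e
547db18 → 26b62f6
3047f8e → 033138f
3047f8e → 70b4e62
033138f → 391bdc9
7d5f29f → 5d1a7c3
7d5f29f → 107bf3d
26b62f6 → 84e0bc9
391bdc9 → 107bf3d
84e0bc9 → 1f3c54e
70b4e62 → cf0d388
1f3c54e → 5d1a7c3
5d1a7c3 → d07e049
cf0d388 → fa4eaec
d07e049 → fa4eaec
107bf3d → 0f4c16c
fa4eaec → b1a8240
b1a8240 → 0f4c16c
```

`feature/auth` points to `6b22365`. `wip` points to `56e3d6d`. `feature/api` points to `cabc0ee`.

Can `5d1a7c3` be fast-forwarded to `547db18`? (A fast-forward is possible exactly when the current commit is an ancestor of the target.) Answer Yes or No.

A fast-forward from 5d1a7c3 to 547db18 is possible iff 5d1a7c3 is an ancestor of 547db18.
Ancestors of 547db18: {033138f, 0f4c16c, 107bf3d, 1f3c54e, 26b62f6, 3047f8e, 391bdc9, 547db18, 5d1a7c3, 70b4e62, 84e0bc9, b1a8240, cf0d388, d07e049, fa4eaec}.
5d1a7c3 is among them, so fast-forward is possible.

Yes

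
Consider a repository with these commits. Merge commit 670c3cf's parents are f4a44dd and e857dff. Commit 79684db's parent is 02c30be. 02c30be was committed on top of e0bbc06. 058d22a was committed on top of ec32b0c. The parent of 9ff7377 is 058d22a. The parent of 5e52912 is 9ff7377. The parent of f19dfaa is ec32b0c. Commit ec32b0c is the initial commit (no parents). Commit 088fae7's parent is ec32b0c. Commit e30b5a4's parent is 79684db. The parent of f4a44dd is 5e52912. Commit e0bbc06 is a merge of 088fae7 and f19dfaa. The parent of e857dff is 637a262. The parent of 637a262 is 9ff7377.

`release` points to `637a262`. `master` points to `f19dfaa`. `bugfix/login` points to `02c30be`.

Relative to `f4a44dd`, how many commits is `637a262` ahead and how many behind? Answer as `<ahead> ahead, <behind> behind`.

1 ahead, 2 behind

Reachable from 637a262: {058d22a, 637a262, 9ff7377, ec32b0c}.
Reachable from f4a44dd: {058d22a, 5e52912, 9ff7377, ec32b0c, f4a44dd}.
Only in 637a262's history (ahead): {637a262} — 1.
Only in f4a44dd's history (behind): {5e52912, f4a44dd} — 2.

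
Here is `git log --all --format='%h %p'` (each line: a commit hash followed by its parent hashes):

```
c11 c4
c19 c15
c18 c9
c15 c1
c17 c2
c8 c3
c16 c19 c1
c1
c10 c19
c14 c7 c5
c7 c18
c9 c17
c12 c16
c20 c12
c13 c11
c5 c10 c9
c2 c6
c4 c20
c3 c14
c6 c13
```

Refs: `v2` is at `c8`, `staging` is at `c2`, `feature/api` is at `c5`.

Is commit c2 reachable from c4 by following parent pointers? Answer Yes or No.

No

Ancestors of c4: {c1, c12, c15, c16, c19, c20, c4}.
c2 is not in that set, so it is not an ancestor of c4.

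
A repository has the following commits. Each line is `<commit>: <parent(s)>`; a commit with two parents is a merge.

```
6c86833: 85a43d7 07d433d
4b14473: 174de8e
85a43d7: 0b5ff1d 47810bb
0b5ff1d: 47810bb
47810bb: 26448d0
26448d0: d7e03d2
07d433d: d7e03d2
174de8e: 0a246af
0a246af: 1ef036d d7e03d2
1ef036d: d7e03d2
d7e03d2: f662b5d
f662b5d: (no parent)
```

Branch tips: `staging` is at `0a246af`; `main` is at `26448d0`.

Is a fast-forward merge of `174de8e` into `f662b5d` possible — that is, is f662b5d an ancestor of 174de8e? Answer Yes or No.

Yes

A fast-forward from f662b5d to 174de8e is possible iff f662b5d is an ancestor of 174de8e.
Ancestors of 174de8e: {0a246af, 174de8e, 1ef036d, d7e03d2, f662b5d}.
f662b5d is among them, so fast-forward is possible.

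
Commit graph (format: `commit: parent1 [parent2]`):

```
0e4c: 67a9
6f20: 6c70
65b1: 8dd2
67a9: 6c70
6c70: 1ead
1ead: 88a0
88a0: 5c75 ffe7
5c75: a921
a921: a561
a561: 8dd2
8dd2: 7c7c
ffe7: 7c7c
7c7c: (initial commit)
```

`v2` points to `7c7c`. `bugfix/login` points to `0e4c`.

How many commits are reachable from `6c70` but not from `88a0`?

2

Reachable from 6c70: {1ead, 5c75, 6c70, 7c7c, 88a0, 8dd2, a561, a921, ffe7}.
Reachable from 88a0: {5c75, 7c7c, 88a0, 8dd2, a561, a921, ffe7}.
In 6c70's history but not 88a0's: {1ead, 6c70} — 2 commits.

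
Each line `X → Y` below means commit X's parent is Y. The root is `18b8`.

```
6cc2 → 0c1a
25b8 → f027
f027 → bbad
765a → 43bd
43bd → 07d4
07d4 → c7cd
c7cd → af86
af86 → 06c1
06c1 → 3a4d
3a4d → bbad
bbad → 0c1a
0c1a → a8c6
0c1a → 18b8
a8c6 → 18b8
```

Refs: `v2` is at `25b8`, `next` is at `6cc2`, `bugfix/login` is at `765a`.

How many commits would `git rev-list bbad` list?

4

Walking parent pointers from bbad: reachable set = {0c1a, 18b8, a8c6, bbad}.
That is 4 commits.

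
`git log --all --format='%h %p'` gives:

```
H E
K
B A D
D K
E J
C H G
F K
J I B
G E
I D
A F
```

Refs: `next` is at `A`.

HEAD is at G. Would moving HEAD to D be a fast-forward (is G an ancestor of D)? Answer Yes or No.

No

A fast-forward from G to D is possible iff G is an ancestor of D.
Ancestors of D: {D, K}.
G is not among them, so fast-forward is not possible.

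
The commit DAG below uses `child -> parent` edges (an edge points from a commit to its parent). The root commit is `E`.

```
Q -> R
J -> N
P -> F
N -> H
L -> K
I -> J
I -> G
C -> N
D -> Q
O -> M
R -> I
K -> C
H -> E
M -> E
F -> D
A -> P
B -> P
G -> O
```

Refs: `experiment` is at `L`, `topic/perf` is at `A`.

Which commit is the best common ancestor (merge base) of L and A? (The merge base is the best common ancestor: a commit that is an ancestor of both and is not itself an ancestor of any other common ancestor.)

Ancestors of L: {C, E, H, K, L, N}.
Ancestors of A: {A, D, E, F, G, H, I, J, M, N, O, P, Q, R}.
Common ancestors: {E, H, N}.
Among these, N is not an ancestor of any other common ancestor — it is the merge base.

N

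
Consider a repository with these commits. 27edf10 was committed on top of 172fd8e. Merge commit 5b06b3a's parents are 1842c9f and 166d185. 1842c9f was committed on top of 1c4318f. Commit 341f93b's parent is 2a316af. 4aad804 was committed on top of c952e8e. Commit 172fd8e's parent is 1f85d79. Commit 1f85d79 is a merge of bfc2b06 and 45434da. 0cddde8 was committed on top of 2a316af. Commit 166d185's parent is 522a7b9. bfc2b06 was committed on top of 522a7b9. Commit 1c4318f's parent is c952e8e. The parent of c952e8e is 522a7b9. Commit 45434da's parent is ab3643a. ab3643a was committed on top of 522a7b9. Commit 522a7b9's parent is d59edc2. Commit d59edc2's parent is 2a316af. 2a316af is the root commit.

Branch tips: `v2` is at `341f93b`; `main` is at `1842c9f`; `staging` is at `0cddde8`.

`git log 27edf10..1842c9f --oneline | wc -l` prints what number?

3

Reachable from 1842c9f: {1842c9f, 1c4318f, 2a316af, 522a7b9, c952e8e, d59edc2}.
Reachable from 27edf10: {172fd8e, 1f85d79, 27edf10, 2a316af, 45434da, 522a7b9, ab3643a, bfc2b06, d59edc2}.
In 1842c9f's history but not 27edf10's: {1842c9f, 1c4318f, c952e8e} — 3 commits.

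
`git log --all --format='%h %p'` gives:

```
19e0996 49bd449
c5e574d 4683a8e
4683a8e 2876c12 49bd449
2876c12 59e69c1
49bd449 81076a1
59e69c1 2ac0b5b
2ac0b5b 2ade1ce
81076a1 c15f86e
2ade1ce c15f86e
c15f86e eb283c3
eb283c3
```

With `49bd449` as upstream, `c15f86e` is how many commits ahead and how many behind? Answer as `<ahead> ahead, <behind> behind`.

0 ahead, 2 behind

Reachable from c15f86e: {c15f86e, eb283c3}.
Reachable from 49bd449: {49bd449, 81076a1, c15f86e, eb283c3}.
Only in c15f86e's history (ahead): {} — 0.
Only in 49bd449's history (behind): {49bd449, 81076a1} — 2.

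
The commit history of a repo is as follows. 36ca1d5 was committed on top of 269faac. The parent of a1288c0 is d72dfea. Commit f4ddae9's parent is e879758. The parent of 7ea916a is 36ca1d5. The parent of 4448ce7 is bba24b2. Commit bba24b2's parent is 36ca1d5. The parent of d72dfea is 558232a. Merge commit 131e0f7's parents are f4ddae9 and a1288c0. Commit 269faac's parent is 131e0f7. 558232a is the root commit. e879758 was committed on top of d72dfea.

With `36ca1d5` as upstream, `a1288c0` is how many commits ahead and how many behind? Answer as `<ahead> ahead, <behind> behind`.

0 ahead, 5 behind

Reachable from a1288c0: {558232a, a1288c0, d72dfea}.
Reachable from 36ca1d5: {131e0f7, 269faac, 36ca1d5, 558232a, a1288c0, d72dfea, e879758, f4ddae9}.
Only in a1288c0's history (ahead): {} — 0.
Only in 36ca1d5's history (behind): {131e0f7, 269faac, 36ca1d5, e879758, f4ddae9} — 5.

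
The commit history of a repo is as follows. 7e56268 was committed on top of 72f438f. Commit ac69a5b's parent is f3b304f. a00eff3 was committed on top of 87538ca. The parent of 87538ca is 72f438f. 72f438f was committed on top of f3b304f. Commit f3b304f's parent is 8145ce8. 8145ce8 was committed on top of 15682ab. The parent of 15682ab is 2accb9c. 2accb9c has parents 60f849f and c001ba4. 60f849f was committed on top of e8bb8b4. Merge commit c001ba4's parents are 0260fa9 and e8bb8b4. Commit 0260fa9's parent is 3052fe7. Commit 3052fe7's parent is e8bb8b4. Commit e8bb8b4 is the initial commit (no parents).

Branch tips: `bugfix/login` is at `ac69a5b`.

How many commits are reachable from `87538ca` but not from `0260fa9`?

Reachable from 87538ca: {0260fa9, 15682ab, 2accb9c, 3052fe7, 60f849f, 72f438f, 8145ce8, 87538ca, c001ba4, e8bb8b4, f3b304f}.
Reachable from 0260fa9: {0260fa9, 3052fe7, e8bb8b4}.
In 87538ca's history but not 0260fa9's: {15682ab, 2accb9c, 60f849f, 72f438f, 8145ce8, 87538ca, c001ba4, f3b304f} — 8 commits.

8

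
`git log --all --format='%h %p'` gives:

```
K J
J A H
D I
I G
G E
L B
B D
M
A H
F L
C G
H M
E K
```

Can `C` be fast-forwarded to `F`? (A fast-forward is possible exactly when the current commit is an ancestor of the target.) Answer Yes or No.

No

A fast-forward from C to F is possible iff C is an ancestor of F.
Ancestors of F: {A, B, D, E, F, G, H, I, J, K, L, M}.
C is not among them, so fast-forward is not possible.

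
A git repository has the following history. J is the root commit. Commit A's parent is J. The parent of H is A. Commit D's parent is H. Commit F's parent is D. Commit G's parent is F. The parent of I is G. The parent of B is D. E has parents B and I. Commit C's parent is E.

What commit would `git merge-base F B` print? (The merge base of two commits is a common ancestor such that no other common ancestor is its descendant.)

D

Ancestors of F: {A, D, F, H, J}.
Ancestors of B: {A, B, D, H, J}.
Common ancestors: {A, D, H, J}.
Among these, D is not an ancestor of any other common ancestor — it is the merge base.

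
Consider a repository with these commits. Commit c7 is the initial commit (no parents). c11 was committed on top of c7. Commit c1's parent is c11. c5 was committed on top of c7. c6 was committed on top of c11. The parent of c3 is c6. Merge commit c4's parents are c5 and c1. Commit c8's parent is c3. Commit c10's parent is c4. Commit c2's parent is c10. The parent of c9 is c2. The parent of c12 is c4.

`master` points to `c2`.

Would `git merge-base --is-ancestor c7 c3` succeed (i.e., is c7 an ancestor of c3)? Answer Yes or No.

Ancestors of c3 (commits reachable by following parents): {c11, c3, c6, c7}.
c7 is in that set, so it is an ancestor of c3.

Yes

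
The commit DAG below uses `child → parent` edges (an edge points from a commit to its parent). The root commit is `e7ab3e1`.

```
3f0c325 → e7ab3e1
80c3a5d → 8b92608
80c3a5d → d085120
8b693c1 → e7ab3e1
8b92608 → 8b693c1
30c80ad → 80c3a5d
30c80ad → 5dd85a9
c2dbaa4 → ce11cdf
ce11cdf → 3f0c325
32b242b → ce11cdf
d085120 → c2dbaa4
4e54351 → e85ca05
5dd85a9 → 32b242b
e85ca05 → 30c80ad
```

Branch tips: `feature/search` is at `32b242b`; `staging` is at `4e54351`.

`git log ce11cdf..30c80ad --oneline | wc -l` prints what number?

Reachable from 30c80ad: {30c80ad, 32b242b, 3f0c325, 5dd85a9, 80c3a5d, 8b693c1, 8b92608, c2dbaa4, ce11cdf, d085120, e7ab3e1}.
Reachable from ce11cdf: {3f0c325, ce11cdf, e7ab3e1}.
In 30c80ad's history but not ce11cdf's: {30c80ad, 32b242b, 5dd85a9, 80c3a5d, 8b693c1, 8b92608, c2dbaa4, d085120} — 8 commits.

8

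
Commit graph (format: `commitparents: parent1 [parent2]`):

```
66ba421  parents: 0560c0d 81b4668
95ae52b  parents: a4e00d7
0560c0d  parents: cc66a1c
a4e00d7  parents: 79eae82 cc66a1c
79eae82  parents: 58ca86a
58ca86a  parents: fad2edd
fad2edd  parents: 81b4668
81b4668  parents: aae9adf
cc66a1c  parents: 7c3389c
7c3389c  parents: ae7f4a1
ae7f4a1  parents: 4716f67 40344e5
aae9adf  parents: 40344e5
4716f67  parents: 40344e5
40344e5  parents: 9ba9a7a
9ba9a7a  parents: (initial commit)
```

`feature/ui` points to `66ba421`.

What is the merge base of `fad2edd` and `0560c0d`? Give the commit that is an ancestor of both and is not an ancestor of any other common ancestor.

40344e5

Ancestors of fad2edd: {40344e5, 81b4668, 9ba9a7a, aae9adf, fad2edd}.
Ancestors of 0560c0d: {0560c0d, 40344e5, 4716f67, 7c3389c, 9ba9a7a, ae7f4a1, cc66a1c}.
Common ancestors: {40344e5, 9ba9a7a}.
Among these, 40344e5 is not an ancestor of any other common ancestor — it is the merge base.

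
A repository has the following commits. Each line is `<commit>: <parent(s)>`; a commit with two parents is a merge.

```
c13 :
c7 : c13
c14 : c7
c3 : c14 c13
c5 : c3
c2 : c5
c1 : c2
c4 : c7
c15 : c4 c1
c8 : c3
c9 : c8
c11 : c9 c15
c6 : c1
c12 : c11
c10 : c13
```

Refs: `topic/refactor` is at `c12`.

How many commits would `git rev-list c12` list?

13

Walking parent pointers from c12: reachable set = {c1, c11, c12, c13, c14, c15, c2, c3, c4, c5, c7, c8, c9}.
That is 13 commits.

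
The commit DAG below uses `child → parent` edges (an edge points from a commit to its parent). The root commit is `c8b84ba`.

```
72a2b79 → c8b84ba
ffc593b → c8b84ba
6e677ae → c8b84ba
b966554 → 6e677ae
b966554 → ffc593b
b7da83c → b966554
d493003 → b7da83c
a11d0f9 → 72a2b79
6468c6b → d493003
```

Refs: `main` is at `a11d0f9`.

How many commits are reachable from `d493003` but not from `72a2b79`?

5

Reachable from d493003: {6e677ae, b7da83c, b966554, c8b84ba, d493003, ffc593b}.
Reachable from 72a2b79: {72a2b79, c8b84ba}.
In d493003's history but not 72a2b79's: {6e677ae, b7da83c, b966554, d493003, ffc593b} — 5 commits.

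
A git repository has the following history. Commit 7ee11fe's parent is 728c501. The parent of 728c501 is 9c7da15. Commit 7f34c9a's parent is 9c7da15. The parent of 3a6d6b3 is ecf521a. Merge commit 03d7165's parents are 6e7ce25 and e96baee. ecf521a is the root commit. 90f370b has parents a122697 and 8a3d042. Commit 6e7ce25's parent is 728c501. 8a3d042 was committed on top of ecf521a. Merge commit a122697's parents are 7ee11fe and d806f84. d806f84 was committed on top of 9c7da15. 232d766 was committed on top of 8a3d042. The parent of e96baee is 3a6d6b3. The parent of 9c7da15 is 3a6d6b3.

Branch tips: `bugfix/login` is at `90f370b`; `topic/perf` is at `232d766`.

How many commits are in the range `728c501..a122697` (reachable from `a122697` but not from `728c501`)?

3

Reachable from a122697: {3a6d6b3, 728c501, 7ee11fe, 9c7da15, a122697, d806f84, ecf521a}.
Reachable from 728c501: {3a6d6b3, 728c501, 9c7da15, ecf521a}.
In a122697's history but not 728c501's: {7ee11fe, a122697, d806f84} — 3 commits.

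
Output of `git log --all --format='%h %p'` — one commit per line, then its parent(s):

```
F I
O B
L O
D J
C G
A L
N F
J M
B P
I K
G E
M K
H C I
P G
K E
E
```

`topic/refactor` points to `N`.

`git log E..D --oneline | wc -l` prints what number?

Reachable from D: {D, E, J, K, M}.
Reachable from E: {E}.
In D's history but not E's: {D, J, K, M} — 4 commits.

4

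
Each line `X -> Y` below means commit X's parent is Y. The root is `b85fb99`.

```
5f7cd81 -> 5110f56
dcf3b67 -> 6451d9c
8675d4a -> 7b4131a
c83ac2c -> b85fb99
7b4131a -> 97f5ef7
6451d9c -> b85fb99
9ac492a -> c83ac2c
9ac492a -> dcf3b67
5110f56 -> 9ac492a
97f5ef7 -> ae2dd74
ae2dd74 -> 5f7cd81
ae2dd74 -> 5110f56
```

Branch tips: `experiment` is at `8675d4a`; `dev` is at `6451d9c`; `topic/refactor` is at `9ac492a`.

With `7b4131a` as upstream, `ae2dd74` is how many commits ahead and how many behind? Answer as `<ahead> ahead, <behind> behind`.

Reachable from ae2dd74: {5110f56, 5f7cd81, 6451d9c, 9ac492a, ae2dd74, b85fb99, c83ac2c, dcf3b67}.
Reachable from 7b4131a: {5110f56, 5f7cd81, 6451d9c, 7b4131a, 97f5ef7, 9ac492a, ae2dd74, b85fb99, c83ac2c, dcf3b67}.
Only in ae2dd74's history (ahead): {} — 0.
Only in 7b4131a's history (behind): {7b4131a, 97f5ef7} — 2.

0 ahead, 2 behind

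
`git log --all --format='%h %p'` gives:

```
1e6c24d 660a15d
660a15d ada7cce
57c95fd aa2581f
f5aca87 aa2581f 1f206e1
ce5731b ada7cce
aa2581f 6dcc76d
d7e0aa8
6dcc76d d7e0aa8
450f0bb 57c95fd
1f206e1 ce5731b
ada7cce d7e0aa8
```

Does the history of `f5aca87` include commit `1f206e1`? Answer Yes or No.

Yes

Ancestors of f5aca87 (commits reachable by following parents): {1f206e1, 6dcc76d, aa2581f, ada7cce, ce5731b, d7e0aa8, f5aca87}.
1f206e1 is in that set, so it is an ancestor of f5aca87.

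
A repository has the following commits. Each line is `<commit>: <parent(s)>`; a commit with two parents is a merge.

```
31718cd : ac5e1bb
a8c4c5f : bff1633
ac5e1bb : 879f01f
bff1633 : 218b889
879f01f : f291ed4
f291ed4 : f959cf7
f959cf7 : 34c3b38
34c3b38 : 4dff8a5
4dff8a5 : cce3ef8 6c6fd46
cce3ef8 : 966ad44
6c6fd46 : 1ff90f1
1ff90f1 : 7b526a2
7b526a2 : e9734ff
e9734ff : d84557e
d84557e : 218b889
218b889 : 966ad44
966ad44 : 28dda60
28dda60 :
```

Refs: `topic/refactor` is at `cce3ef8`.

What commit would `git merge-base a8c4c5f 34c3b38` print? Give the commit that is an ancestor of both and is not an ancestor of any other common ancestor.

218b889

Ancestors of a8c4c5f: {218b889, 28dda60, 966ad44, a8c4c5f, bff1633}.
Ancestors of 34c3b38: {1ff90f1, 218b889, 28dda60, 34c3b38, 4dff8a5, 6c6fd46, 7b526a2, 966ad44, cce3ef8, d84557e, e9734ff}.
Common ancestors: {218b889, 28dda60, 966ad44}.
Among these, 218b889 is not an ancestor of any other common ancestor — it is the merge base.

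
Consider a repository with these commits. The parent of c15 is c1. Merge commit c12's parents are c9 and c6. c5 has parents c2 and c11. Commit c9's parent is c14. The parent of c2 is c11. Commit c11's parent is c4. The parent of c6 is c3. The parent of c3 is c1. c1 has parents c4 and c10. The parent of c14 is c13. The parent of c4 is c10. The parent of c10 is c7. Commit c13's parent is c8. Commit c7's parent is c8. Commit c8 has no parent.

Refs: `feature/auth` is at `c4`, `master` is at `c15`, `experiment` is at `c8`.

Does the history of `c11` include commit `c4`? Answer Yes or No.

Yes

Ancestors of c11 (commits reachable by following parents): {c10, c11, c4, c7, c8}.
c4 is in that set, so it is an ancestor of c11.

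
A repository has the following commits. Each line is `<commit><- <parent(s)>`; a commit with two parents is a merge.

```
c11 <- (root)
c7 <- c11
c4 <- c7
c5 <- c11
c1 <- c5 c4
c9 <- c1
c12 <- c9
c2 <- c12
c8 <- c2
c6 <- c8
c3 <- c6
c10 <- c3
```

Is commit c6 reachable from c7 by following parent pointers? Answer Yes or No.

Ancestors of c7: {c11, c7}.
c6 is not in that set, so it is not an ancestor of c7.

No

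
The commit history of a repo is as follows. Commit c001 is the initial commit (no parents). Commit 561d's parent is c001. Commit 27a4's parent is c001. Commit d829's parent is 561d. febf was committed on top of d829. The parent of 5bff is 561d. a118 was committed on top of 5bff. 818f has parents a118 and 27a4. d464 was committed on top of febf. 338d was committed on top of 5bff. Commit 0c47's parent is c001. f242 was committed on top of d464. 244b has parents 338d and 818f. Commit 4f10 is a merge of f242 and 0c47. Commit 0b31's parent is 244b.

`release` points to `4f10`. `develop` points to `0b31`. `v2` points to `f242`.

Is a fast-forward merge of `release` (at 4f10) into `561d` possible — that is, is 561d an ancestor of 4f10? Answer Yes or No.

A fast-forward from 561d to 4f10 is possible iff 561d is an ancestor of 4f10.
Ancestors of 4f10: {0c47, 4f10, 561d, c001, d464, d829, f242, febf}.
561d is among them, so fast-forward is possible.

Yes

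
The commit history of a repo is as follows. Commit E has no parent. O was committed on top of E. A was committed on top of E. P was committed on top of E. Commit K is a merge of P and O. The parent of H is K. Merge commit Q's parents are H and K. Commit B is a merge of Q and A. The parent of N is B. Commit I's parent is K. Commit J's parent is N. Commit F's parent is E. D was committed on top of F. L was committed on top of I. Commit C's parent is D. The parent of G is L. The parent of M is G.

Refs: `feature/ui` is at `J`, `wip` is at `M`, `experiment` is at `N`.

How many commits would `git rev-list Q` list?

6

Walking parent pointers from Q: reachable set = {E, H, K, O, P, Q}.
That is 6 commits.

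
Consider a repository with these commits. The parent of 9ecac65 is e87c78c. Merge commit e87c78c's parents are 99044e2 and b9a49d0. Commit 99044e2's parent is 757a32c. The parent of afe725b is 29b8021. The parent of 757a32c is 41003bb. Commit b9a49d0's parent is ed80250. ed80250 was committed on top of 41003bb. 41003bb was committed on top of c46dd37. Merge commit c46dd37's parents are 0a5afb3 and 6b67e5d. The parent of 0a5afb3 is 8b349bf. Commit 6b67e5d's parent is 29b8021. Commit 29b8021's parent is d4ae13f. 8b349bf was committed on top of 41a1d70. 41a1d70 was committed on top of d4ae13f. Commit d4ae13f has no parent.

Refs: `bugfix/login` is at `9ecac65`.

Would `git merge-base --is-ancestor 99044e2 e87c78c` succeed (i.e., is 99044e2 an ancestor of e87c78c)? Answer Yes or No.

Yes

Ancestors of e87c78c (commits reachable by following parents): {0a5afb3, 29b8021, 41003bb, 41a1d70, 6b67e5d, 757a32c, 8b349bf, 99044e2, b9a49d0, c46dd37, d4ae13f, e87c78c, ed80250}.
99044e2 is in that set, so it is an ancestor of e87c78c.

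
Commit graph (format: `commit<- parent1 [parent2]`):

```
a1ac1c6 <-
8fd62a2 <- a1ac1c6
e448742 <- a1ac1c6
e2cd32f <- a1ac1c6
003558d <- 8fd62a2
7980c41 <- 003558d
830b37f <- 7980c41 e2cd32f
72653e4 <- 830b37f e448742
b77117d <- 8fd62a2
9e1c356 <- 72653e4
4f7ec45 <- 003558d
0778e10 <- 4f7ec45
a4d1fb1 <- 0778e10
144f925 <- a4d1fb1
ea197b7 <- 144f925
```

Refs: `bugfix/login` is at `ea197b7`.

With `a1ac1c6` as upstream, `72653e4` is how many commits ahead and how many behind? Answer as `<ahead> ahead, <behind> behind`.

7 ahead, 0 behind

Reachable from 72653e4: {003558d, 72653e4, 7980c41, 830b37f, 8fd62a2, a1ac1c6, e2cd32f, e448742}.
Reachable from a1ac1c6: {a1ac1c6}.
Only in 72653e4's history (ahead): {003558d, 72653e4, 7980c41, 830b37f, 8fd62a2, e2cd32f, e448742} — 7.
Only in a1ac1c6's history (behind): {} — 0.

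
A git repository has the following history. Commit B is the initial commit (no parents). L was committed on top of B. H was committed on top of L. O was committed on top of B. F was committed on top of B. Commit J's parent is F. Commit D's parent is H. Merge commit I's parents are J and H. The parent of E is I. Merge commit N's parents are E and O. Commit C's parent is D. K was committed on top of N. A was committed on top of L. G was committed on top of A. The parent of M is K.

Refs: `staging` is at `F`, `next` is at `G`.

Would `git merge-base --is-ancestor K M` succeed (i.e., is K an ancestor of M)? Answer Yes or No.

Yes

Ancestors of M (commits reachable by following parents): {B, E, F, H, I, J, K, L, M, N, O}.
K is in that set, so it is an ancestor of M.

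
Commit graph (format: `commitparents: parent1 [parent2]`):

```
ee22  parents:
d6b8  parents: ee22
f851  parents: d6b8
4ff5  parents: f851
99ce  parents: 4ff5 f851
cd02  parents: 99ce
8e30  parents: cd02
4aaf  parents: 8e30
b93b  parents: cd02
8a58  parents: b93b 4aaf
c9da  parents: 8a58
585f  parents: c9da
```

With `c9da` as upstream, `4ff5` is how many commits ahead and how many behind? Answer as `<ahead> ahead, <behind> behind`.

Reachable from 4ff5: {4ff5, d6b8, ee22, f851}.
Reachable from c9da: {4aaf, 4ff5, 8a58, 8e30, 99ce, b93b, c9da, cd02, d6b8, ee22, f851}.
Only in 4ff5's history (ahead): {} — 0.
Only in c9da's history (behind): {4aaf, 8a58, 8e30, 99ce, b93b, c9da, cd02} — 7.

0 ahead, 7 behind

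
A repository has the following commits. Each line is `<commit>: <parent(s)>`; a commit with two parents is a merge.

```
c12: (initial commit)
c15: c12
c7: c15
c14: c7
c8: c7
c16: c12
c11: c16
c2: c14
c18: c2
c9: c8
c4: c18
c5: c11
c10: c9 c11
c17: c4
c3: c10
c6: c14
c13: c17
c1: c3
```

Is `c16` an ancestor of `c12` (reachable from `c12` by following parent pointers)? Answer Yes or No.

No

Ancestors of c12: {c12}.
c16 is not in that set, so it is not an ancestor of c12.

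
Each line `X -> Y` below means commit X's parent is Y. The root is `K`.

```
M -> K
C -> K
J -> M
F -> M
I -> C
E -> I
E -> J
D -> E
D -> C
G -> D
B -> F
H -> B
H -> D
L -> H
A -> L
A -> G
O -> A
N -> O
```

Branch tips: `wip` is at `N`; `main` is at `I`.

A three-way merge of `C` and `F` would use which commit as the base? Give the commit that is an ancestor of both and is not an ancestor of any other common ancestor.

K

Ancestors of C: {C, K}.
Ancestors of F: {F, K, M}.
Common ancestors: {K}.
The only common ancestor is K, so it is the merge base.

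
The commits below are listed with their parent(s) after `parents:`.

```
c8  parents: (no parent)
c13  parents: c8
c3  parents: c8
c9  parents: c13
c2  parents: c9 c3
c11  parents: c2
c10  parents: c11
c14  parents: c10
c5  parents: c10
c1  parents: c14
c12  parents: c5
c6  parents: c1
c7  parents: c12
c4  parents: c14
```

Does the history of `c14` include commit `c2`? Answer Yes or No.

Yes

Ancestors of c14 (commits reachable by following parents): {c10, c11, c13, c14, c2, c3, c8, c9}.
c2 is in that set, so it is an ancestor of c14.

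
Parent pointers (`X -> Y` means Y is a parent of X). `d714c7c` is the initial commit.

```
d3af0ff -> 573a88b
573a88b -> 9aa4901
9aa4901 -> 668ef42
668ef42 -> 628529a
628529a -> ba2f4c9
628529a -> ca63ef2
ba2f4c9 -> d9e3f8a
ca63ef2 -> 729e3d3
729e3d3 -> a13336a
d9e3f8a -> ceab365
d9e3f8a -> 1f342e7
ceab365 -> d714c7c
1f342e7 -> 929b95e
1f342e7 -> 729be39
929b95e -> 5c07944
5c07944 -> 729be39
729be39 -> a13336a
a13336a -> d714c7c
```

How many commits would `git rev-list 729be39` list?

Walking parent pointers from 729be39: reachable set = {729be39, a13336a, d714c7c}.
That is 3 commits.

3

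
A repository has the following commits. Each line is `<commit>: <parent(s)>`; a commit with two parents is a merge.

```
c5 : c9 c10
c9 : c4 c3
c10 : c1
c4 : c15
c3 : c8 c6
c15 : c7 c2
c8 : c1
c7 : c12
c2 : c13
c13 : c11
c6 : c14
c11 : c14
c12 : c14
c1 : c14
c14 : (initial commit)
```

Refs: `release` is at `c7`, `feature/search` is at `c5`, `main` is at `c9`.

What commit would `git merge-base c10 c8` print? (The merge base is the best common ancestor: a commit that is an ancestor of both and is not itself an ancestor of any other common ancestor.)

Ancestors of c10: {c1, c10, c14}.
Ancestors of c8: {c1, c14, c8}.
Common ancestors: {c1, c14}.
Among these, c1 is not an ancestor of any other common ancestor — it is the merge base.

c1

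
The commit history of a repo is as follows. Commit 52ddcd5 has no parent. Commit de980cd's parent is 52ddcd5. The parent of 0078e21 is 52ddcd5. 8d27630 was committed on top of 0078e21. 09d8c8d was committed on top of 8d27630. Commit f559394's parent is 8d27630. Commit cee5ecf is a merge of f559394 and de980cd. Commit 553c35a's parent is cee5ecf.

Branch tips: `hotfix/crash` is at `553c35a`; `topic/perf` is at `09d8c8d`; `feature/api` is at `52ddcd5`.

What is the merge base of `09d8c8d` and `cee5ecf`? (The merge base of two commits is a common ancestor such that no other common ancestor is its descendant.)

8d27630

Ancestors of 09d8c8d: {0078e21, 09d8c8d, 52ddcd5, 8d27630}.
Ancestors of cee5ecf: {0078e21, 52ddcd5, 8d27630, cee5ecf, de980cd, f559394}.
Common ancestors: {0078e21, 52ddcd5, 8d27630}.
Among these, 8d27630 is not an ancestor of any other common ancestor — it is the merge base.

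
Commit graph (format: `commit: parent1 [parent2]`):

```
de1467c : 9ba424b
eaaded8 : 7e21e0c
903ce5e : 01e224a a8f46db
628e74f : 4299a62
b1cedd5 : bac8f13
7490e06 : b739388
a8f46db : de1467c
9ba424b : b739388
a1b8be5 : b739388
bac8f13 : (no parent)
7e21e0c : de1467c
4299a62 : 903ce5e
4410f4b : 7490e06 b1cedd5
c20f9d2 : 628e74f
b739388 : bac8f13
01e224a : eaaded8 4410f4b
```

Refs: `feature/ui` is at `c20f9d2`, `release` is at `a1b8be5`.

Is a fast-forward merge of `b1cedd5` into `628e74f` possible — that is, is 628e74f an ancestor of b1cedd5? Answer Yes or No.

A fast-forward from 628e74f to b1cedd5 is possible iff 628e74f is an ancestor of b1cedd5.
Ancestors of b1cedd5: {b1cedd5, bac8f13}.
628e74f is not among them, so fast-forward is not possible.

No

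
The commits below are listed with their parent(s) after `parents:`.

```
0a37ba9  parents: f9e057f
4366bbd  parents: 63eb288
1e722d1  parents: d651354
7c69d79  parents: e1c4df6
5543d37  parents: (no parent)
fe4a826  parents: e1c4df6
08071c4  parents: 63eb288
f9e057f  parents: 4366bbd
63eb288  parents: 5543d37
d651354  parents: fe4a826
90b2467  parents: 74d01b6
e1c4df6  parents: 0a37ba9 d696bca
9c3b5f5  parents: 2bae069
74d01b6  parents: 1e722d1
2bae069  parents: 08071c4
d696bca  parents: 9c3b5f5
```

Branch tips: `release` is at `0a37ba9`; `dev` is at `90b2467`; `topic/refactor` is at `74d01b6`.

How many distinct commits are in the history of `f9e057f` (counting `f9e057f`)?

Walking parent pointers from f9e057f: reachable set = {4366bbd, 5543d37, 63eb288, f9e057f}.
That is 4 commits.

4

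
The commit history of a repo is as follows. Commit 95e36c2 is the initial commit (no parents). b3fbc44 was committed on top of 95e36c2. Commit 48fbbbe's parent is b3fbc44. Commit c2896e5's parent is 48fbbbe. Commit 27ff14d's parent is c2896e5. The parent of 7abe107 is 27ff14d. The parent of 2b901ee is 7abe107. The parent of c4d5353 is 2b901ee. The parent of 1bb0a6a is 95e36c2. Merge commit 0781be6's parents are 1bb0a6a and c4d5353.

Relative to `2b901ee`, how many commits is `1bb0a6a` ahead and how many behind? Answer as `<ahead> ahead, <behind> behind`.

Reachable from 1bb0a6a: {1bb0a6a, 95e36c2}.
Reachable from 2b901ee: {27ff14d, 2b901ee, 48fbbbe, 7abe107, 95e36c2, b3fbc44, c2896e5}.
Only in 1bb0a6a's history (ahead): {1bb0a6a} — 1.
Only in 2b901ee's history (behind): {27ff14d, 2b901ee, 48fbbbe, 7abe107, b3fbc44, c2896e5} — 6.

1 ahead, 6 behind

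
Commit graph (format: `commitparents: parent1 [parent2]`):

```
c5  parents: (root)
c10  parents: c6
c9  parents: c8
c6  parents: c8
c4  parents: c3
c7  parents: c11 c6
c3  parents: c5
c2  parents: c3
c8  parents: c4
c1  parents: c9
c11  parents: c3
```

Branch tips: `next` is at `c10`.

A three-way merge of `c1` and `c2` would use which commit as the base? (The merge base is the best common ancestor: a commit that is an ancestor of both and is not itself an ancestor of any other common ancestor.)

c3

Ancestors of c1: {c1, c3, c4, c5, c8, c9}.
Ancestors of c2: {c2, c3, c5}.
Common ancestors: {c3, c5}.
Among these, c3 is not an ancestor of any other common ancestor — it is the merge base.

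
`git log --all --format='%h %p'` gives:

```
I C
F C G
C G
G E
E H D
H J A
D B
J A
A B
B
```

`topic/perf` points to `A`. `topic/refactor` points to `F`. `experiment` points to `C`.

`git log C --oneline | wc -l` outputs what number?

Walking parent pointers from C: reachable set = {A, B, C, D, E, G, H, J}.
That is 8 commits.

8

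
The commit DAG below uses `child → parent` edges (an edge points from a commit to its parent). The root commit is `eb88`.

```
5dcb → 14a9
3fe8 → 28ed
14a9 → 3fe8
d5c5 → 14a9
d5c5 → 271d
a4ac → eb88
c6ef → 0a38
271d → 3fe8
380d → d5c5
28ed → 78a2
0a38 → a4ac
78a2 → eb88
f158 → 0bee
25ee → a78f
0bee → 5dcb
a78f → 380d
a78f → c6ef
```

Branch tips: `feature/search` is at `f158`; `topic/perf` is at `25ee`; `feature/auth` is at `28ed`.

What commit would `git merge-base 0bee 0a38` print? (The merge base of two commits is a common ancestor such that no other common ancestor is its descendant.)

eb88

Ancestors of 0bee: {0bee, 14a9, 28ed, 3fe8, 5dcb, 78a2, eb88}.
Ancestors of 0a38: {0a38, a4ac, eb88}.
Common ancestors: {eb88}.
The only common ancestor is eb88, so it is the merge base.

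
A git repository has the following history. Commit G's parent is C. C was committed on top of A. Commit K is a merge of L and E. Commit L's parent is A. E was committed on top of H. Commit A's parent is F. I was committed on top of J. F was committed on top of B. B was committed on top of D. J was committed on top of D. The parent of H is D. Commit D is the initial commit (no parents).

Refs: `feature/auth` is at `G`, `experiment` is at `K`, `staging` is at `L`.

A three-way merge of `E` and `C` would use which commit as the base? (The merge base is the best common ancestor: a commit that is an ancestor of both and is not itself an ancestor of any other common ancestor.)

Ancestors of E: {D, E, H}.
Ancestors of C: {A, B, C, D, F}.
Common ancestors: {D}.
The only common ancestor is D, so it is the merge base.

D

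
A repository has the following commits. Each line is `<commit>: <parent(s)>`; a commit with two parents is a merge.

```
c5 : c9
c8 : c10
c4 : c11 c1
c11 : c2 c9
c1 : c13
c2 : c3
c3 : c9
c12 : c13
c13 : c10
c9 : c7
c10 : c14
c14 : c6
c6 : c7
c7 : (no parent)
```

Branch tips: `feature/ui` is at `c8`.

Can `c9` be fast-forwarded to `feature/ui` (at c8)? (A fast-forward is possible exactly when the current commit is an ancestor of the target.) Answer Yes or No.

No

A fast-forward from c9 to c8 is possible iff c9 is an ancestor of c8.
Ancestors of c8: {c10, c14, c6, c7, c8}.
c9 is not among them, so fast-forward is not possible.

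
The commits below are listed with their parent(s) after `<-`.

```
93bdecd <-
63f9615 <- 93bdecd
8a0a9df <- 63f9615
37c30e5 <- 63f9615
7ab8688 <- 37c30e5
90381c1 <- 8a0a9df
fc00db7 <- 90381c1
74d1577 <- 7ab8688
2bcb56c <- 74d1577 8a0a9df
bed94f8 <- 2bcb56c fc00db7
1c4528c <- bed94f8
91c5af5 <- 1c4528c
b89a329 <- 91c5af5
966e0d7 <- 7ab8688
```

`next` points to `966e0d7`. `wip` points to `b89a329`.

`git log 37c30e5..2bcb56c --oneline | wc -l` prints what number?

4

Reachable from 2bcb56c: {2bcb56c, 37c30e5, 63f9615, 74d1577, 7ab8688, 8a0a9df, 93bdecd}.
Reachable from 37c30e5: {37c30e5, 63f9615, 93bdecd}.
In 2bcb56c's history but not 37c30e5's: {2bcb56c, 74d1577, 7ab8688, 8a0a9df} — 4 commits.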